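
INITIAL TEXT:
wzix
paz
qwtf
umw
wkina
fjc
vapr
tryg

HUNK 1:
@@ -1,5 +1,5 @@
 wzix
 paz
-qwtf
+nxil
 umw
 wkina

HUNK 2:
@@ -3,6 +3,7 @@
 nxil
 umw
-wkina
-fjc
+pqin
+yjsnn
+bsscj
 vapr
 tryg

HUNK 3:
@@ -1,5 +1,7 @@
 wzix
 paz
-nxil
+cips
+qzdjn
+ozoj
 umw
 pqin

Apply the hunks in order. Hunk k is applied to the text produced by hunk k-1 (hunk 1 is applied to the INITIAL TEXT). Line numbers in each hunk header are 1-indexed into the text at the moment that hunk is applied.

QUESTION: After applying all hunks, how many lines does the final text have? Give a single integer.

Answer: 11

Derivation:
Hunk 1: at line 1 remove [qwtf] add [nxil] -> 8 lines: wzix paz nxil umw wkina fjc vapr tryg
Hunk 2: at line 3 remove [wkina,fjc] add [pqin,yjsnn,bsscj] -> 9 lines: wzix paz nxil umw pqin yjsnn bsscj vapr tryg
Hunk 3: at line 1 remove [nxil] add [cips,qzdjn,ozoj] -> 11 lines: wzix paz cips qzdjn ozoj umw pqin yjsnn bsscj vapr tryg
Final line count: 11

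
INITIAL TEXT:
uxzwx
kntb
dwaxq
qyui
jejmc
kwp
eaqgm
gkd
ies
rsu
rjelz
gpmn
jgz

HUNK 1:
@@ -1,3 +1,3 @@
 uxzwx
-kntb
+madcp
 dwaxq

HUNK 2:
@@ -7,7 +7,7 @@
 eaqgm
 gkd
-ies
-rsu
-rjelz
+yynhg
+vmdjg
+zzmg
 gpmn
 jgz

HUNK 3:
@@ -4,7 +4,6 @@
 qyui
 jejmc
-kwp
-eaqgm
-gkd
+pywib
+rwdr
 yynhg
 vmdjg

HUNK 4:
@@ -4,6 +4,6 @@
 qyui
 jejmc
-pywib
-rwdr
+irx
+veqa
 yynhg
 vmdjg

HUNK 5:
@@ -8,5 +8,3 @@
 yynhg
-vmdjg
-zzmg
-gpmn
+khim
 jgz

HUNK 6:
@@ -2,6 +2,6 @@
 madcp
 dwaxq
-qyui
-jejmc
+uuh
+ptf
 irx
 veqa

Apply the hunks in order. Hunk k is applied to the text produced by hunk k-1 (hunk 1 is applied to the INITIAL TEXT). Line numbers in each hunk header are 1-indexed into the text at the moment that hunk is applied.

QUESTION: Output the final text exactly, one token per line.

Hunk 1: at line 1 remove [kntb] add [madcp] -> 13 lines: uxzwx madcp dwaxq qyui jejmc kwp eaqgm gkd ies rsu rjelz gpmn jgz
Hunk 2: at line 7 remove [ies,rsu,rjelz] add [yynhg,vmdjg,zzmg] -> 13 lines: uxzwx madcp dwaxq qyui jejmc kwp eaqgm gkd yynhg vmdjg zzmg gpmn jgz
Hunk 3: at line 4 remove [kwp,eaqgm,gkd] add [pywib,rwdr] -> 12 lines: uxzwx madcp dwaxq qyui jejmc pywib rwdr yynhg vmdjg zzmg gpmn jgz
Hunk 4: at line 4 remove [pywib,rwdr] add [irx,veqa] -> 12 lines: uxzwx madcp dwaxq qyui jejmc irx veqa yynhg vmdjg zzmg gpmn jgz
Hunk 5: at line 8 remove [vmdjg,zzmg,gpmn] add [khim] -> 10 lines: uxzwx madcp dwaxq qyui jejmc irx veqa yynhg khim jgz
Hunk 6: at line 2 remove [qyui,jejmc] add [uuh,ptf] -> 10 lines: uxzwx madcp dwaxq uuh ptf irx veqa yynhg khim jgz

Answer: uxzwx
madcp
dwaxq
uuh
ptf
irx
veqa
yynhg
khim
jgz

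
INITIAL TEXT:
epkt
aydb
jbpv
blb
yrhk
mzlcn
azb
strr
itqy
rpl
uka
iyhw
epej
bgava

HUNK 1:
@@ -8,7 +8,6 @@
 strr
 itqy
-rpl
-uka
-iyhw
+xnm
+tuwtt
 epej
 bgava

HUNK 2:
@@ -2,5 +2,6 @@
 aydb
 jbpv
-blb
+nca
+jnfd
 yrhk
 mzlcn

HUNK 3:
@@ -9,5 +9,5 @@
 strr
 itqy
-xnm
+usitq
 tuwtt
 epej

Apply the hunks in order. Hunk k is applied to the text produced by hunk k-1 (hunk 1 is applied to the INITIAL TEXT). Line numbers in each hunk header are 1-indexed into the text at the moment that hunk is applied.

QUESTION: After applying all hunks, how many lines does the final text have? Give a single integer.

Hunk 1: at line 8 remove [rpl,uka,iyhw] add [xnm,tuwtt] -> 13 lines: epkt aydb jbpv blb yrhk mzlcn azb strr itqy xnm tuwtt epej bgava
Hunk 2: at line 2 remove [blb] add [nca,jnfd] -> 14 lines: epkt aydb jbpv nca jnfd yrhk mzlcn azb strr itqy xnm tuwtt epej bgava
Hunk 3: at line 9 remove [xnm] add [usitq] -> 14 lines: epkt aydb jbpv nca jnfd yrhk mzlcn azb strr itqy usitq tuwtt epej bgava
Final line count: 14

Answer: 14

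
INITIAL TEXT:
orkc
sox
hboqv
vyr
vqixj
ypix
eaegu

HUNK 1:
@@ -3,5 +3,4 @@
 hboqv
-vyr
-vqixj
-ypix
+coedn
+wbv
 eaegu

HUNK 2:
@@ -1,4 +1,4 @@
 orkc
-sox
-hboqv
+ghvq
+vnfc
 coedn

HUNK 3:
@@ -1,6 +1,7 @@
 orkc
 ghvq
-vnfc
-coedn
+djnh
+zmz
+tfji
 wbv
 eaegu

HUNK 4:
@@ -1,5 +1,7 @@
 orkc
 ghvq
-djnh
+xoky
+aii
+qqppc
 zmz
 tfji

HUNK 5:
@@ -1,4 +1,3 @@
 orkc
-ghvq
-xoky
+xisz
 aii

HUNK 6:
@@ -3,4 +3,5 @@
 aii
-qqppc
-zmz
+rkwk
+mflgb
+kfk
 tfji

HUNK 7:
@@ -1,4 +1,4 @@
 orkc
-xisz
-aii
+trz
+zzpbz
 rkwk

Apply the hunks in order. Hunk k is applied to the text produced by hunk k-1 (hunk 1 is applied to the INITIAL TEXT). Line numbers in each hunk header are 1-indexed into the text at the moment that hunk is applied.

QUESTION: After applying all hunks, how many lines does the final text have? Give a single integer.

Hunk 1: at line 3 remove [vyr,vqixj,ypix] add [coedn,wbv] -> 6 lines: orkc sox hboqv coedn wbv eaegu
Hunk 2: at line 1 remove [sox,hboqv] add [ghvq,vnfc] -> 6 lines: orkc ghvq vnfc coedn wbv eaegu
Hunk 3: at line 1 remove [vnfc,coedn] add [djnh,zmz,tfji] -> 7 lines: orkc ghvq djnh zmz tfji wbv eaegu
Hunk 4: at line 1 remove [djnh] add [xoky,aii,qqppc] -> 9 lines: orkc ghvq xoky aii qqppc zmz tfji wbv eaegu
Hunk 5: at line 1 remove [ghvq,xoky] add [xisz] -> 8 lines: orkc xisz aii qqppc zmz tfji wbv eaegu
Hunk 6: at line 3 remove [qqppc,zmz] add [rkwk,mflgb,kfk] -> 9 lines: orkc xisz aii rkwk mflgb kfk tfji wbv eaegu
Hunk 7: at line 1 remove [xisz,aii] add [trz,zzpbz] -> 9 lines: orkc trz zzpbz rkwk mflgb kfk tfji wbv eaegu
Final line count: 9

Answer: 9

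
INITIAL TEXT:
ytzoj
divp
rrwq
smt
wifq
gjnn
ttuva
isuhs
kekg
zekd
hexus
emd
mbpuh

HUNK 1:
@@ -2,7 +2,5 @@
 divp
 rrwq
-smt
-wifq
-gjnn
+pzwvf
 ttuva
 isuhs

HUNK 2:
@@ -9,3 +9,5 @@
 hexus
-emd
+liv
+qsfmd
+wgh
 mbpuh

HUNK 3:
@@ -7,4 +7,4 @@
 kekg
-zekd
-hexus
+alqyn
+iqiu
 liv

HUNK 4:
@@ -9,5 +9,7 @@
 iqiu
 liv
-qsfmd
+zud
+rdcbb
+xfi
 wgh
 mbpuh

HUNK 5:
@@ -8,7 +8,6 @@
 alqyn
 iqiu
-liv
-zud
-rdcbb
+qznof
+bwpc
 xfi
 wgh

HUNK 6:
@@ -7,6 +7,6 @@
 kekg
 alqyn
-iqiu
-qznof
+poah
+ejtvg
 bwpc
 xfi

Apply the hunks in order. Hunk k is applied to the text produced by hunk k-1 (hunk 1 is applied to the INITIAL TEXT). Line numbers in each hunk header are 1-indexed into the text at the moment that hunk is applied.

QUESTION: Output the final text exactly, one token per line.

Answer: ytzoj
divp
rrwq
pzwvf
ttuva
isuhs
kekg
alqyn
poah
ejtvg
bwpc
xfi
wgh
mbpuh

Derivation:
Hunk 1: at line 2 remove [smt,wifq,gjnn] add [pzwvf] -> 11 lines: ytzoj divp rrwq pzwvf ttuva isuhs kekg zekd hexus emd mbpuh
Hunk 2: at line 9 remove [emd] add [liv,qsfmd,wgh] -> 13 lines: ytzoj divp rrwq pzwvf ttuva isuhs kekg zekd hexus liv qsfmd wgh mbpuh
Hunk 3: at line 7 remove [zekd,hexus] add [alqyn,iqiu] -> 13 lines: ytzoj divp rrwq pzwvf ttuva isuhs kekg alqyn iqiu liv qsfmd wgh mbpuh
Hunk 4: at line 9 remove [qsfmd] add [zud,rdcbb,xfi] -> 15 lines: ytzoj divp rrwq pzwvf ttuva isuhs kekg alqyn iqiu liv zud rdcbb xfi wgh mbpuh
Hunk 5: at line 8 remove [liv,zud,rdcbb] add [qznof,bwpc] -> 14 lines: ytzoj divp rrwq pzwvf ttuva isuhs kekg alqyn iqiu qznof bwpc xfi wgh mbpuh
Hunk 6: at line 7 remove [iqiu,qznof] add [poah,ejtvg] -> 14 lines: ytzoj divp rrwq pzwvf ttuva isuhs kekg alqyn poah ejtvg bwpc xfi wgh mbpuh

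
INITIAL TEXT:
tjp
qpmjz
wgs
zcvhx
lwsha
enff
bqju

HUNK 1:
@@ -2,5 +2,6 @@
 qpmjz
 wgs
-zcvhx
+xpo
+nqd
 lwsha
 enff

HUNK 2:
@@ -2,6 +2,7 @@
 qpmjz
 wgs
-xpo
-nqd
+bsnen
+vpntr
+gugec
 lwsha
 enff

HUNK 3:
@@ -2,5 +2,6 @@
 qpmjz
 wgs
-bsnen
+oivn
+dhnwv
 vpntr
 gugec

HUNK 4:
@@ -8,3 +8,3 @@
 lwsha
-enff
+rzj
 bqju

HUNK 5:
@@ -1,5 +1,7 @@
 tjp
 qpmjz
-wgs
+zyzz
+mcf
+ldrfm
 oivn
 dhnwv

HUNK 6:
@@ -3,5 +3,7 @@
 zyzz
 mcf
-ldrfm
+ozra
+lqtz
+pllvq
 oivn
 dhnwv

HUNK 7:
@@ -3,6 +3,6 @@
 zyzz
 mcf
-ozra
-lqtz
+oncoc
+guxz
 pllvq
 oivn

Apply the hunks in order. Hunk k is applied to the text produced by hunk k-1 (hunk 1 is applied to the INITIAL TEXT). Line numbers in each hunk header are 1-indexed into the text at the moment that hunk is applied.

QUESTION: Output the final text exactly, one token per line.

Answer: tjp
qpmjz
zyzz
mcf
oncoc
guxz
pllvq
oivn
dhnwv
vpntr
gugec
lwsha
rzj
bqju

Derivation:
Hunk 1: at line 2 remove [zcvhx] add [xpo,nqd] -> 8 lines: tjp qpmjz wgs xpo nqd lwsha enff bqju
Hunk 2: at line 2 remove [xpo,nqd] add [bsnen,vpntr,gugec] -> 9 lines: tjp qpmjz wgs bsnen vpntr gugec lwsha enff bqju
Hunk 3: at line 2 remove [bsnen] add [oivn,dhnwv] -> 10 lines: tjp qpmjz wgs oivn dhnwv vpntr gugec lwsha enff bqju
Hunk 4: at line 8 remove [enff] add [rzj] -> 10 lines: tjp qpmjz wgs oivn dhnwv vpntr gugec lwsha rzj bqju
Hunk 5: at line 1 remove [wgs] add [zyzz,mcf,ldrfm] -> 12 lines: tjp qpmjz zyzz mcf ldrfm oivn dhnwv vpntr gugec lwsha rzj bqju
Hunk 6: at line 3 remove [ldrfm] add [ozra,lqtz,pllvq] -> 14 lines: tjp qpmjz zyzz mcf ozra lqtz pllvq oivn dhnwv vpntr gugec lwsha rzj bqju
Hunk 7: at line 3 remove [ozra,lqtz] add [oncoc,guxz] -> 14 lines: tjp qpmjz zyzz mcf oncoc guxz pllvq oivn dhnwv vpntr gugec lwsha rzj bqju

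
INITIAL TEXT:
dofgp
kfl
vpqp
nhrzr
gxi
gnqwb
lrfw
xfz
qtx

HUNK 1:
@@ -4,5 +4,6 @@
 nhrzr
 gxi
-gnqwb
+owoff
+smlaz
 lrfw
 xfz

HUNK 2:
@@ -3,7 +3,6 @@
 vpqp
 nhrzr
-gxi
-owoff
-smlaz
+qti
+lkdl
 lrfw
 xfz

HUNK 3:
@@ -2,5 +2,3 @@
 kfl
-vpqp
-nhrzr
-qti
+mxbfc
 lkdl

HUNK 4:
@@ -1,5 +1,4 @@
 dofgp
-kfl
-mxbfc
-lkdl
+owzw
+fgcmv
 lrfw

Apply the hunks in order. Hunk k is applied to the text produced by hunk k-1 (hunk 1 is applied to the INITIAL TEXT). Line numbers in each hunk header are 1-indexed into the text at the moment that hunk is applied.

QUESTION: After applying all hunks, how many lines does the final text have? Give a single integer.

Answer: 6

Derivation:
Hunk 1: at line 4 remove [gnqwb] add [owoff,smlaz] -> 10 lines: dofgp kfl vpqp nhrzr gxi owoff smlaz lrfw xfz qtx
Hunk 2: at line 3 remove [gxi,owoff,smlaz] add [qti,lkdl] -> 9 lines: dofgp kfl vpqp nhrzr qti lkdl lrfw xfz qtx
Hunk 3: at line 2 remove [vpqp,nhrzr,qti] add [mxbfc] -> 7 lines: dofgp kfl mxbfc lkdl lrfw xfz qtx
Hunk 4: at line 1 remove [kfl,mxbfc,lkdl] add [owzw,fgcmv] -> 6 lines: dofgp owzw fgcmv lrfw xfz qtx
Final line count: 6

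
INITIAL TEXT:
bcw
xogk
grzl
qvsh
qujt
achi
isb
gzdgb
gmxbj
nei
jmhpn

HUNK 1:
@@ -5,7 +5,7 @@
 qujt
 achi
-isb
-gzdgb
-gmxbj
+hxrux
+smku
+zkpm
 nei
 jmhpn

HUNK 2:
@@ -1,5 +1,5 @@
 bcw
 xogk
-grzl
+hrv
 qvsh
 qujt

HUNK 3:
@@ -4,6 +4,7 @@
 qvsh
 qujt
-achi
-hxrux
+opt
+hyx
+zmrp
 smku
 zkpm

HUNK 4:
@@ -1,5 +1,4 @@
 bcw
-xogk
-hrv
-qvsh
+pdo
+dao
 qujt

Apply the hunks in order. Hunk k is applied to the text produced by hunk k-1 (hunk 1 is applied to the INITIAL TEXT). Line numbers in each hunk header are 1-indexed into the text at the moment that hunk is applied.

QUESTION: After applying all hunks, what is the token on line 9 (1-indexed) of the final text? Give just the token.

Answer: zkpm

Derivation:
Hunk 1: at line 5 remove [isb,gzdgb,gmxbj] add [hxrux,smku,zkpm] -> 11 lines: bcw xogk grzl qvsh qujt achi hxrux smku zkpm nei jmhpn
Hunk 2: at line 1 remove [grzl] add [hrv] -> 11 lines: bcw xogk hrv qvsh qujt achi hxrux smku zkpm nei jmhpn
Hunk 3: at line 4 remove [achi,hxrux] add [opt,hyx,zmrp] -> 12 lines: bcw xogk hrv qvsh qujt opt hyx zmrp smku zkpm nei jmhpn
Hunk 4: at line 1 remove [xogk,hrv,qvsh] add [pdo,dao] -> 11 lines: bcw pdo dao qujt opt hyx zmrp smku zkpm nei jmhpn
Final line 9: zkpm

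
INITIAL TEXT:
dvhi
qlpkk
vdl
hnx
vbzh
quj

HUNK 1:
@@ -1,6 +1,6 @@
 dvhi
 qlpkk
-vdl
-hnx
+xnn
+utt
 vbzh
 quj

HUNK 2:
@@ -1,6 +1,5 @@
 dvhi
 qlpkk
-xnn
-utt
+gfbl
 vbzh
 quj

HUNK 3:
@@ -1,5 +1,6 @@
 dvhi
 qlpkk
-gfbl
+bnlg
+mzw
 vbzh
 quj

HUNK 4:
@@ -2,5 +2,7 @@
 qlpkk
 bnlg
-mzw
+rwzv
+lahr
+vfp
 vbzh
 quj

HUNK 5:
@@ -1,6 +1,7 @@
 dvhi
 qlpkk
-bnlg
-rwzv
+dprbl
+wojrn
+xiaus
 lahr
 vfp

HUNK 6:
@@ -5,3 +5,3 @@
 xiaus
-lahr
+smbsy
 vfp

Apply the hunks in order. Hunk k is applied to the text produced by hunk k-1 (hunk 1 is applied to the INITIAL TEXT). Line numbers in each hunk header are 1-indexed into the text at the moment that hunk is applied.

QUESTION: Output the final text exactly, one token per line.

Answer: dvhi
qlpkk
dprbl
wojrn
xiaus
smbsy
vfp
vbzh
quj

Derivation:
Hunk 1: at line 1 remove [vdl,hnx] add [xnn,utt] -> 6 lines: dvhi qlpkk xnn utt vbzh quj
Hunk 2: at line 1 remove [xnn,utt] add [gfbl] -> 5 lines: dvhi qlpkk gfbl vbzh quj
Hunk 3: at line 1 remove [gfbl] add [bnlg,mzw] -> 6 lines: dvhi qlpkk bnlg mzw vbzh quj
Hunk 4: at line 2 remove [mzw] add [rwzv,lahr,vfp] -> 8 lines: dvhi qlpkk bnlg rwzv lahr vfp vbzh quj
Hunk 5: at line 1 remove [bnlg,rwzv] add [dprbl,wojrn,xiaus] -> 9 lines: dvhi qlpkk dprbl wojrn xiaus lahr vfp vbzh quj
Hunk 6: at line 5 remove [lahr] add [smbsy] -> 9 lines: dvhi qlpkk dprbl wojrn xiaus smbsy vfp vbzh quj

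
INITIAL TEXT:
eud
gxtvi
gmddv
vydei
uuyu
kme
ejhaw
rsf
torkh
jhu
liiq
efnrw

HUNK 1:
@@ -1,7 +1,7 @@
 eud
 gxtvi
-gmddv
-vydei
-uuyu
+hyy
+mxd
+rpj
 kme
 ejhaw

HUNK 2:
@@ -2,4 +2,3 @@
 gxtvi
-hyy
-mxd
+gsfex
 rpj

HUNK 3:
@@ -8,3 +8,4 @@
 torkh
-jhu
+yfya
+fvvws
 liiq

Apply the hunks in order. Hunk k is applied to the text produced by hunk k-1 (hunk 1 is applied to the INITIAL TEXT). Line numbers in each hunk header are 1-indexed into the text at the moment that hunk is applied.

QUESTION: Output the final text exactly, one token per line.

Answer: eud
gxtvi
gsfex
rpj
kme
ejhaw
rsf
torkh
yfya
fvvws
liiq
efnrw

Derivation:
Hunk 1: at line 1 remove [gmddv,vydei,uuyu] add [hyy,mxd,rpj] -> 12 lines: eud gxtvi hyy mxd rpj kme ejhaw rsf torkh jhu liiq efnrw
Hunk 2: at line 2 remove [hyy,mxd] add [gsfex] -> 11 lines: eud gxtvi gsfex rpj kme ejhaw rsf torkh jhu liiq efnrw
Hunk 3: at line 8 remove [jhu] add [yfya,fvvws] -> 12 lines: eud gxtvi gsfex rpj kme ejhaw rsf torkh yfya fvvws liiq efnrw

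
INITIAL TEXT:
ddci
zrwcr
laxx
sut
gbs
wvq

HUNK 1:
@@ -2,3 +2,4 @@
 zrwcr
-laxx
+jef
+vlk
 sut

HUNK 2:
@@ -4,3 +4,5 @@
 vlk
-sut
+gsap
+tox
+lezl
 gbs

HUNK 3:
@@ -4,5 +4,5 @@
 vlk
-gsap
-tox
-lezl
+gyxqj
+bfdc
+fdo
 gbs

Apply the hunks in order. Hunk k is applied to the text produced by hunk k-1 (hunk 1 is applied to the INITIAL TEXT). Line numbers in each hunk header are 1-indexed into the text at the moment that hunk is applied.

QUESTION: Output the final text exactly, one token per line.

Answer: ddci
zrwcr
jef
vlk
gyxqj
bfdc
fdo
gbs
wvq

Derivation:
Hunk 1: at line 2 remove [laxx] add [jef,vlk] -> 7 lines: ddci zrwcr jef vlk sut gbs wvq
Hunk 2: at line 4 remove [sut] add [gsap,tox,lezl] -> 9 lines: ddci zrwcr jef vlk gsap tox lezl gbs wvq
Hunk 3: at line 4 remove [gsap,tox,lezl] add [gyxqj,bfdc,fdo] -> 9 lines: ddci zrwcr jef vlk gyxqj bfdc fdo gbs wvq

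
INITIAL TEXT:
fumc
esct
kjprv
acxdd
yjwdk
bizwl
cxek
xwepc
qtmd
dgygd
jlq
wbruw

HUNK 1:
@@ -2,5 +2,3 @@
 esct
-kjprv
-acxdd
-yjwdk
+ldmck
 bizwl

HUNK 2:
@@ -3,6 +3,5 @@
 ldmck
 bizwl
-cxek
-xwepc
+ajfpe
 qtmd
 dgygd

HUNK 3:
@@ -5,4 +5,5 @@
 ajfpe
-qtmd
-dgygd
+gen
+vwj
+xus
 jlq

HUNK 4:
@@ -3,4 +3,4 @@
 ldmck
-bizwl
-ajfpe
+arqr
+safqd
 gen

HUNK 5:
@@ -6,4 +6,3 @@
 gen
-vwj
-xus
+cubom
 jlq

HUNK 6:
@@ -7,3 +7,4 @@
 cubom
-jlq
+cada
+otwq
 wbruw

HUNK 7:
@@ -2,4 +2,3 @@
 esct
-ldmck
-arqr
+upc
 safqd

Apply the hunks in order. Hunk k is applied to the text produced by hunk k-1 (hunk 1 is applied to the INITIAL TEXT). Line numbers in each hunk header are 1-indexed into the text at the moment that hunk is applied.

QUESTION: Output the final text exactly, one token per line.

Answer: fumc
esct
upc
safqd
gen
cubom
cada
otwq
wbruw

Derivation:
Hunk 1: at line 2 remove [kjprv,acxdd,yjwdk] add [ldmck] -> 10 lines: fumc esct ldmck bizwl cxek xwepc qtmd dgygd jlq wbruw
Hunk 2: at line 3 remove [cxek,xwepc] add [ajfpe] -> 9 lines: fumc esct ldmck bizwl ajfpe qtmd dgygd jlq wbruw
Hunk 3: at line 5 remove [qtmd,dgygd] add [gen,vwj,xus] -> 10 lines: fumc esct ldmck bizwl ajfpe gen vwj xus jlq wbruw
Hunk 4: at line 3 remove [bizwl,ajfpe] add [arqr,safqd] -> 10 lines: fumc esct ldmck arqr safqd gen vwj xus jlq wbruw
Hunk 5: at line 6 remove [vwj,xus] add [cubom] -> 9 lines: fumc esct ldmck arqr safqd gen cubom jlq wbruw
Hunk 6: at line 7 remove [jlq] add [cada,otwq] -> 10 lines: fumc esct ldmck arqr safqd gen cubom cada otwq wbruw
Hunk 7: at line 2 remove [ldmck,arqr] add [upc] -> 9 lines: fumc esct upc safqd gen cubom cada otwq wbruw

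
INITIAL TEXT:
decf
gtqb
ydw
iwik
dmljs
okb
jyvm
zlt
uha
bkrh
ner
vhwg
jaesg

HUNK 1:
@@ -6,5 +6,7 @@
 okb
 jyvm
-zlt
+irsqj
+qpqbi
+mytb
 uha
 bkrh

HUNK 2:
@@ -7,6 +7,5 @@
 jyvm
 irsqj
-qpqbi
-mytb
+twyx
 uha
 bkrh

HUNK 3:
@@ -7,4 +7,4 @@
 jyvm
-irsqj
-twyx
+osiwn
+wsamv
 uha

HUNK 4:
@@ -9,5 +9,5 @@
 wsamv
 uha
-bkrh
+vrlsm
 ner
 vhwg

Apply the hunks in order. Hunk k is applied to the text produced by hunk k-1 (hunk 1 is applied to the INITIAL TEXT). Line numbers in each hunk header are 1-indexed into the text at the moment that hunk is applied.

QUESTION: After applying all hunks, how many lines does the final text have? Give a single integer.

Hunk 1: at line 6 remove [zlt] add [irsqj,qpqbi,mytb] -> 15 lines: decf gtqb ydw iwik dmljs okb jyvm irsqj qpqbi mytb uha bkrh ner vhwg jaesg
Hunk 2: at line 7 remove [qpqbi,mytb] add [twyx] -> 14 lines: decf gtqb ydw iwik dmljs okb jyvm irsqj twyx uha bkrh ner vhwg jaesg
Hunk 3: at line 7 remove [irsqj,twyx] add [osiwn,wsamv] -> 14 lines: decf gtqb ydw iwik dmljs okb jyvm osiwn wsamv uha bkrh ner vhwg jaesg
Hunk 4: at line 9 remove [bkrh] add [vrlsm] -> 14 lines: decf gtqb ydw iwik dmljs okb jyvm osiwn wsamv uha vrlsm ner vhwg jaesg
Final line count: 14

Answer: 14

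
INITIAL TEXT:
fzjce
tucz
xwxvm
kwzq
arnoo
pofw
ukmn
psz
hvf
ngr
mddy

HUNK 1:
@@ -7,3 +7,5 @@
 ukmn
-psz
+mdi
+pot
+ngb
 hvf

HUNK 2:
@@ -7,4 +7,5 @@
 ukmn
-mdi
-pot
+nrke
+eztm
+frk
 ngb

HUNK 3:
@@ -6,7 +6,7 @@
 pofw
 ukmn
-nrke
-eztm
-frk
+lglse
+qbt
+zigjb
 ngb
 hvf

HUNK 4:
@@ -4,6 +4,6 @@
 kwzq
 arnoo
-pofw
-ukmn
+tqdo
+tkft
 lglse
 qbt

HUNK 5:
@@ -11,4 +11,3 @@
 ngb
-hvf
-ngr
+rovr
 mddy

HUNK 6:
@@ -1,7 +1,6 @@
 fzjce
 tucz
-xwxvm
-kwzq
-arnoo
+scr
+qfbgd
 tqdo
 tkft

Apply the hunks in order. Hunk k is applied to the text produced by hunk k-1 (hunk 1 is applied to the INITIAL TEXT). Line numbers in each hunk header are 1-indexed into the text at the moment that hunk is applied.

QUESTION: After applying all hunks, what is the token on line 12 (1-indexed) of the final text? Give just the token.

Hunk 1: at line 7 remove [psz] add [mdi,pot,ngb] -> 13 lines: fzjce tucz xwxvm kwzq arnoo pofw ukmn mdi pot ngb hvf ngr mddy
Hunk 2: at line 7 remove [mdi,pot] add [nrke,eztm,frk] -> 14 lines: fzjce tucz xwxvm kwzq arnoo pofw ukmn nrke eztm frk ngb hvf ngr mddy
Hunk 3: at line 6 remove [nrke,eztm,frk] add [lglse,qbt,zigjb] -> 14 lines: fzjce tucz xwxvm kwzq arnoo pofw ukmn lglse qbt zigjb ngb hvf ngr mddy
Hunk 4: at line 4 remove [pofw,ukmn] add [tqdo,tkft] -> 14 lines: fzjce tucz xwxvm kwzq arnoo tqdo tkft lglse qbt zigjb ngb hvf ngr mddy
Hunk 5: at line 11 remove [hvf,ngr] add [rovr] -> 13 lines: fzjce tucz xwxvm kwzq arnoo tqdo tkft lglse qbt zigjb ngb rovr mddy
Hunk 6: at line 1 remove [xwxvm,kwzq,arnoo] add [scr,qfbgd] -> 12 lines: fzjce tucz scr qfbgd tqdo tkft lglse qbt zigjb ngb rovr mddy
Final line 12: mddy

Answer: mddy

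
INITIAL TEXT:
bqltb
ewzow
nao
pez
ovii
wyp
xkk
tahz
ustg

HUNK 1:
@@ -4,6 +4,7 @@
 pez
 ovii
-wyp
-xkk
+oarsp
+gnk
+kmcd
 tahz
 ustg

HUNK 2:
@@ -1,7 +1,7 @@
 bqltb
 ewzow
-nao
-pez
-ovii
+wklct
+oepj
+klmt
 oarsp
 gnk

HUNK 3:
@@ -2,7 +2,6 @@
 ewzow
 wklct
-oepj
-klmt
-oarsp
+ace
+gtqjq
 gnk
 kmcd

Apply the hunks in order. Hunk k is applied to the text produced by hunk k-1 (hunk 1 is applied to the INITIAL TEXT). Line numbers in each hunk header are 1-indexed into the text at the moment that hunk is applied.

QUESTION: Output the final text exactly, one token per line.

Answer: bqltb
ewzow
wklct
ace
gtqjq
gnk
kmcd
tahz
ustg

Derivation:
Hunk 1: at line 4 remove [wyp,xkk] add [oarsp,gnk,kmcd] -> 10 lines: bqltb ewzow nao pez ovii oarsp gnk kmcd tahz ustg
Hunk 2: at line 1 remove [nao,pez,ovii] add [wklct,oepj,klmt] -> 10 lines: bqltb ewzow wklct oepj klmt oarsp gnk kmcd tahz ustg
Hunk 3: at line 2 remove [oepj,klmt,oarsp] add [ace,gtqjq] -> 9 lines: bqltb ewzow wklct ace gtqjq gnk kmcd tahz ustg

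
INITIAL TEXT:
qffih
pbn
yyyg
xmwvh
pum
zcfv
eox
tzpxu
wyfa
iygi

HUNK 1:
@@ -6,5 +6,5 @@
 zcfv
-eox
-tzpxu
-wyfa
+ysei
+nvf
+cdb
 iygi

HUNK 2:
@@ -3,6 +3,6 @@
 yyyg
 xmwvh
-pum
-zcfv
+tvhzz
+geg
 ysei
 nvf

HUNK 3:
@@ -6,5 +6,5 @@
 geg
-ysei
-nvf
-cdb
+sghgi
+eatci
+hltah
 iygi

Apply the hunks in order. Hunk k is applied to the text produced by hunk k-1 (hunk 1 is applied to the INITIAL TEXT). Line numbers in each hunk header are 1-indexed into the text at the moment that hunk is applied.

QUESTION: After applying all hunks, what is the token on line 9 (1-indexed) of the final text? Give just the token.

Hunk 1: at line 6 remove [eox,tzpxu,wyfa] add [ysei,nvf,cdb] -> 10 lines: qffih pbn yyyg xmwvh pum zcfv ysei nvf cdb iygi
Hunk 2: at line 3 remove [pum,zcfv] add [tvhzz,geg] -> 10 lines: qffih pbn yyyg xmwvh tvhzz geg ysei nvf cdb iygi
Hunk 3: at line 6 remove [ysei,nvf,cdb] add [sghgi,eatci,hltah] -> 10 lines: qffih pbn yyyg xmwvh tvhzz geg sghgi eatci hltah iygi
Final line 9: hltah

Answer: hltah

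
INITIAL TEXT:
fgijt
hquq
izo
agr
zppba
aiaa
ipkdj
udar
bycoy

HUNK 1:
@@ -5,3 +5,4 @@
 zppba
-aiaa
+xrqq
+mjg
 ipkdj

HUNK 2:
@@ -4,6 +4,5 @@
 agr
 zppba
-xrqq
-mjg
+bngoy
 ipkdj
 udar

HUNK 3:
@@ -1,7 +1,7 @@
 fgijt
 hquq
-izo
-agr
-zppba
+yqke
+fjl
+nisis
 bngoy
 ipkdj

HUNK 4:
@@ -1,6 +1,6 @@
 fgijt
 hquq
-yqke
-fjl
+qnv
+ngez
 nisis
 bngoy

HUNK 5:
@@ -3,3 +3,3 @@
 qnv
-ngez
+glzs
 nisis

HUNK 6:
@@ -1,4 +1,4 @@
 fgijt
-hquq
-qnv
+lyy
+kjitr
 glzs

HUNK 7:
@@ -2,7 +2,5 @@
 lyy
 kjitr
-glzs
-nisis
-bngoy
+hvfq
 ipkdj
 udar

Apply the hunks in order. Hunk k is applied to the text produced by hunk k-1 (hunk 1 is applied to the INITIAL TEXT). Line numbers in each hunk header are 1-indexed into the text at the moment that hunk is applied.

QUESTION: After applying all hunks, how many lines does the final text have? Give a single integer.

Hunk 1: at line 5 remove [aiaa] add [xrqq,mjg] -> 10 lines: fgijt hquq izo agr zppba xrqq mjg ipkdj udar bycoy
Hunk 2: at line 4 remove [xrqq,mjg] add [bngoy] -> 9 lines: fgijt hquq izo agr zppba bngoy ipkdj udar bycoy
Hunk 3: at line 1 remove [izo,agr,zppba] add [yqke,fjl,nisis] -> 9 lines: fgijt hquq yqke fjl nisis bngoy ipkdj udar bycoy
Hunk 4: at line 1 remove [yqke,fjl] add [qnv,ngez] -> 9 lines: fgijt hquq qnv ngez nisis bngoy ipkdj udar bycoy
Hunk 5: at line 3 remove [ngez] add [glzs] -> 9 lines: fgijt hquq qnv glzs nisis bngoy ipkdj udar bycoy
Hunk 6: at line 1 remove [hquq,qnv] add [lyy,kjitr] -> 9 lines: fgijt lyy kjitr glzs nisis bngoy ipkdj udar bycoy
Hunk 7: at line 2 remove [glzs,nisis,bngoy] add [hvfq] -> 7 lines: fgijt lyy kjitr hvfq ipkdj udar bycoy
Final line count: 7

Answer: 7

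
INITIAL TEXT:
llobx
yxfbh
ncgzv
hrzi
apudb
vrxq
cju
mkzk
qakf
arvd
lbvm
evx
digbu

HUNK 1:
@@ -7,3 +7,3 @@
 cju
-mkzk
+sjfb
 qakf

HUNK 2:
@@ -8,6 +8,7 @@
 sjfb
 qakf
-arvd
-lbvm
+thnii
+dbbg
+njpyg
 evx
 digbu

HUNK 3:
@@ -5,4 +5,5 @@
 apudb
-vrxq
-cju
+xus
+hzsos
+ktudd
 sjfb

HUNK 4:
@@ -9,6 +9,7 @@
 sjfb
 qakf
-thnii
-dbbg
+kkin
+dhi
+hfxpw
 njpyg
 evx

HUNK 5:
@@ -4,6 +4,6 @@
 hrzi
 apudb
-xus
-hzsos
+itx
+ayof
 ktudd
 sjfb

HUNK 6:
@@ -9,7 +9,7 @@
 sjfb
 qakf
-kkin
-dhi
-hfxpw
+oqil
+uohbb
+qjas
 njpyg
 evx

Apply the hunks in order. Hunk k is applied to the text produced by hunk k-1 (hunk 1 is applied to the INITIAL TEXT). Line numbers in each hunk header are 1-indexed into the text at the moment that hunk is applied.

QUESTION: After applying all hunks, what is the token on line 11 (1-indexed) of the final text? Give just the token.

Hunk 1: at line 7 remove [mkzk] add [sjfb] -> 13 lines: llobx yxfbh ncgzv hrzi apudb vrxq cju sjfb qakf arvd lbvm evx digbu
Hunk 2: at line 8 remove [arvd,lbvm] add [thnii,dbbg,njpyg] -> 14 lines: llobx yxfbh ncgzv hrzi apudb vrxq cju sjfb qakf thnii dbbg njpyg evx digbu
Hunk 3: at line 5 remove [vrxq,cju] add [xus,hzsos,ktudd] -> 15 lines: llobx yxfbh ncgzv hrzi apudb xus hzsos ktudd sjfb qakf thnii dbbg njpyg evx digbu
Hunk 4: at line 9 remove [thnii,dbbg] add [kkin,dhi,hfxpw] -> 16 lines: llobx yxfbh ncgzv hrzi apudb xus hzsos ktudd sjfb qakf kkin dhi hfxpw njpyg evx digbu
Hunk 5: at line 4 remove [xus,hzsos] add [itx,ayof] -> 16 lines: llobx yxfbh ncgzv hrzi apudb itx ayof ktudd sjfb qakf kkin dhi hfxpw njpyg evx digbu
Hunk 6: at line 9 remove [kkin,dhi,hfxpw] add [oqil,uohbb,qjas] -> 16 lines: llobx yxfbh ncgzv hrzi apudb itx ayof ktudd sjfb qakf oqil uohbb qjas njpyg evx digbu
Final line 11: oqil

Answer: oqil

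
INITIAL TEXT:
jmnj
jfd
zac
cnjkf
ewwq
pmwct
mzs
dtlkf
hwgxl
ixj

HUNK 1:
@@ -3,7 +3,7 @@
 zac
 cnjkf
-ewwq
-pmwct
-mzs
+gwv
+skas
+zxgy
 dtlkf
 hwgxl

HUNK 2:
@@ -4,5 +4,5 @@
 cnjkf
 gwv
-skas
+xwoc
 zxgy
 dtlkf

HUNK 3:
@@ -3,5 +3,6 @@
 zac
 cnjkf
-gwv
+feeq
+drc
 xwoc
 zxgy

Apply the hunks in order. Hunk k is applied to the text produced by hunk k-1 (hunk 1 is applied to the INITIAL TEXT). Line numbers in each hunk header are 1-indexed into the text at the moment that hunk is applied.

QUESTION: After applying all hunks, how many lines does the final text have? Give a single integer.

Hunk 1: at line 3 remove [ewwq,pmwct,mzs] add [gwv,skas,zxgy] -> 10 lines: jmnj jfd zac cnjkf gwv skas zxgy dtlkf hwgxl ixj
Hunk 2: at line 4 remove [skas] add [xwoc] -> 10 lines: jmnj jfd zac cnjkf gwv xwoc zxgy dtlkf hwgxl ixj
Hunk 3: at line 3 remove [gwv] add [feeq,drc] -> 11 lines: jmnj jfd zac cnjkf feeq drc xwoc zxgy dtlkf hwgxl ixj
Final line count: 11

Answer: 11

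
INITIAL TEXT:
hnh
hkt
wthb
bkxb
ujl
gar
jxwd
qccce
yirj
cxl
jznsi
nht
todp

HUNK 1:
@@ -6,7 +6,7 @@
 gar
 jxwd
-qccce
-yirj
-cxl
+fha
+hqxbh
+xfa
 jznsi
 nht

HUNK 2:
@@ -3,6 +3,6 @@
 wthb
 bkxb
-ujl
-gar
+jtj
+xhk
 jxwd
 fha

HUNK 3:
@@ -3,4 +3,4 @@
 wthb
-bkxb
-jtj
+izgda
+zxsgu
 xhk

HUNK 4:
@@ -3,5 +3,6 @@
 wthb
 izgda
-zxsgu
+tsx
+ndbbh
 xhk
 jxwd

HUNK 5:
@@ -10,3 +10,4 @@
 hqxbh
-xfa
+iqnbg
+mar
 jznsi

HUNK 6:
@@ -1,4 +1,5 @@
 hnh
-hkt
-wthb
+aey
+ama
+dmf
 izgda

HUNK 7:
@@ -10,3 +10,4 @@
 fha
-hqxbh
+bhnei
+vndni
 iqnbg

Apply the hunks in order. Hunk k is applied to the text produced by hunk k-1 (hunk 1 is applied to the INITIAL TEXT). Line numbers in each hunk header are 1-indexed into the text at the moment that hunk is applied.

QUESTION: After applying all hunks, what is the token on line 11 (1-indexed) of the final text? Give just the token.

Answer: bhnei

Derivation:
Hunk 1: at line 6 remove [qccce,yirj,cxl] add [fha,hqxbh,xfa] -> 13 lines: hnh hkt wthb bkxb ujl gar jxwd fha hqxbh xfa jznsi nht todp
Hunk 2: at line 3 remove [ujl,gar] add [jtj,xhk] -> 13 lines: hnh hkt wthb bkxb jtj xhk jxwd fha hqxbh xfa jznsi nht todp
Hunk 3: at line 3 remove [bkxb,jtj] add [izgda,zxsgu] -> 13 lines: hnh hkt wthb izgda zxsgu xhk jxwd fha hqxbh xfa jznsi nht todp
Hunk 4: at line 3 remove [zxsgu] add [tsx,ndbbh] -> 14 lines: hnh hkt wthb izgda tsx ndbbh xhk jxwd fha hqxbh xfa jznsi nht todp
Hunk 5: at line 10 remove [xfa] add [iqnbg,mar] -> 15 lines: hnh hkt wthb izgda tsx ndbbh xhk jxwd fha hqxbh iqnbg mar jznsi nht todp
Hunk 6: at line 1 remove [hkt,wthb] add [aey,ama,dmf] -> 16 lines: hnh aey ama dmf izgda tsx ndbbh xhk jxwd fha hqxbh iqnbg mar jznsi nht todp
Hunk 7: at line 10 remove [hqxbh] add [bhnei,vndni] -> 17 lines: hnh aey ama dmf izgda tsx ndbbh xhk jxwd fha bhnei vndni iqnbg mar jznsi nht todp
Final line 11: bhnei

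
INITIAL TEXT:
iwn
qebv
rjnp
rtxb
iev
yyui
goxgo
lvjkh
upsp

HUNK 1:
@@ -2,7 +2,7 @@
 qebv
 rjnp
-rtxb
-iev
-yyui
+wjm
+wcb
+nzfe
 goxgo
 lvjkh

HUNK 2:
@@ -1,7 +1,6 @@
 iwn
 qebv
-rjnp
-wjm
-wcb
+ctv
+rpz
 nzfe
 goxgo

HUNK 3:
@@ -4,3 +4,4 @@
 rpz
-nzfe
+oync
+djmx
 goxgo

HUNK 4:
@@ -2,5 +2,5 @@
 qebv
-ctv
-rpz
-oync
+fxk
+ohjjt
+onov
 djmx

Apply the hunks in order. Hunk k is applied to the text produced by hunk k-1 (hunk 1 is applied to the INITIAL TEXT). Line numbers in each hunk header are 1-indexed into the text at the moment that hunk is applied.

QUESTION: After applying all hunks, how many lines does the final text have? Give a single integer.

Hunk 1: at line 2 remove [rtxb,iev,yyui] add [wjm,wcb,nzfe] -> 9 lines: iwn qebv rjnp wjm wcb nzfe goxgo lvjkh upsp
Hunk 2: at line 1 remove [rjnp,wjm,wcb] add [ctv,rpz] -> 8 lines: iwn qebv ctv rpz nzfe goxgo lvjkh upsp
Hunk 3: at line 4 remove [nzfe] add [oync,djmx] -> 9 lines: iwn qebv ctv rpz oync djmx goxgo lvjkh upsp
Hunk 4: at line 2 remove [ctv,rpz,oync] add [fxk,ohjjt,onov] -> 9 lines: iwn qebv fxk ohjjt onov djmx goxgo lvjkh upsp
Final line count: 9

Answer: 9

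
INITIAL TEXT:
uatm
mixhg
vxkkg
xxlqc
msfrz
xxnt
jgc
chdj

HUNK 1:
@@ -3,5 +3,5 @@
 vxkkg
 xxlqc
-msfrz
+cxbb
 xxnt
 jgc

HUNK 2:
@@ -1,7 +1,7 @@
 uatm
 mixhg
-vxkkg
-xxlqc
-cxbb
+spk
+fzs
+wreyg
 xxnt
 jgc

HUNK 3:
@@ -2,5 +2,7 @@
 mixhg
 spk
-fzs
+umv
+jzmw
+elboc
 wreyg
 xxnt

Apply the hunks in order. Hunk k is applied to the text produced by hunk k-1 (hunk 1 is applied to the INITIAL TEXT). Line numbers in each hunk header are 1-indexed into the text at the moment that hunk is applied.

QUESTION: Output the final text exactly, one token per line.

Answer: uatm
mixhg
spk
umv
jzmw
elboc
wreyg
xxnt
jgc
chdj

Derivation:
Hunk 1: at line 3 remove [msfrz] add [cxbb] -> 8 lines: uatm mixhg vxkkg xxlqc cxbb xxnt jgc chdj
Hunk 2: at line 1 remove [vxkkg,xxlqc,cxbb] add [spk,fzs,wreyg] -> 8 lines: uatm mixhg spk fzs wreyg xxnt jgc chdj
Hunk 3: at line 2 remove [fzs] add [umv,jzmw,elboc] -> 10 lines: uatm mixhg spk umv jzmw elboc wreyg xxnt jgc chdj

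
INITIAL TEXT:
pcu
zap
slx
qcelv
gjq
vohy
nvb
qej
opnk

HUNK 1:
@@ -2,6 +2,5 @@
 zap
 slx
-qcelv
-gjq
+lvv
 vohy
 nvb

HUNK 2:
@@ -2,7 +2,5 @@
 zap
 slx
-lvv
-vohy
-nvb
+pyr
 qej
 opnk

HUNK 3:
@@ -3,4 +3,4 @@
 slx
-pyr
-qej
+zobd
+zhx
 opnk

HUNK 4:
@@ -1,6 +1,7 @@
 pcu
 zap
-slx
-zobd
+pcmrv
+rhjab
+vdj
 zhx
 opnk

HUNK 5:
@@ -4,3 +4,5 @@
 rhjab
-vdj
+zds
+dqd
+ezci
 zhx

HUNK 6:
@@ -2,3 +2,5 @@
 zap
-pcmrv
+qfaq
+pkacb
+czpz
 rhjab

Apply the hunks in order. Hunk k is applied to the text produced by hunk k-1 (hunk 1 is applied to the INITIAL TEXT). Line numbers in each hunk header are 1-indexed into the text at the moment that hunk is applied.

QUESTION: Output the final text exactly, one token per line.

Hunk 1: at line 2 remove [qcelv,gjq] add [lvv] -> 8 lines: pcu zap slx lvv vohy nvb qej opnk
Hunk 2: at line 2 remove [lvv,vohy,nvb] add [pyr] -> 6 lines: pcu zap slx pyr qej opnk
Hunk 3: at line 3 remove [pyr,qej] add [zobd,zhx] -> 6 lines: pcu zap slx zobd zhx opnk
Hunk 4: at line 1 remove [slx,zobd] add [pcmrv,rhjab,vdj] -> 7 lines: pcu zap pcmrv rhjab vdj zhx opnk
Hunk 5: at line 4 remove [vdj] add [zds,dqd,ezci] -> 9 lines: pcu zap pcmrv rhjab zds dqd ezci zhx opnk
Hunk 6: at line 2 remove [pcmrv] add [qfaq,pkacb,czpz] -> 11 lines: pcu zap qfaq pkacb czpz rhjab zds dqd ezci zhx opnk

Answer: pcu
zap
qfaq
pkacb
czpz
rhjab
zds
dqd
ezci
zhx
opnk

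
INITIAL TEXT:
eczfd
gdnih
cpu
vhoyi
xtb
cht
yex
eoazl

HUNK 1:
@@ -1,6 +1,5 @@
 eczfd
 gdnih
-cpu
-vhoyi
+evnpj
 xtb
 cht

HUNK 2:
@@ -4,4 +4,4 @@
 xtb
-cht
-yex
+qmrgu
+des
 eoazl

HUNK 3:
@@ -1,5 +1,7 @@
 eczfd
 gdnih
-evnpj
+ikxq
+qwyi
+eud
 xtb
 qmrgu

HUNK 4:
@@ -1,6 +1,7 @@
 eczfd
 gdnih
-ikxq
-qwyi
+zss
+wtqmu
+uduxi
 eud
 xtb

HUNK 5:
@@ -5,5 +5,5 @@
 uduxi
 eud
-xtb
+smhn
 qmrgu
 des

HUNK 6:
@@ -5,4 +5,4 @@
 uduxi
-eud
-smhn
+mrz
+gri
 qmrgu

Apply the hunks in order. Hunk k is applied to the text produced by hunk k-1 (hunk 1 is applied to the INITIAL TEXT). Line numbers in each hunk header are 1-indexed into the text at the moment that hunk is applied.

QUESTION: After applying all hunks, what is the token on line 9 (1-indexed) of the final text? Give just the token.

Answer: des

Derivation:
Hunk 1: at line 1 remove [cpu,vhoyi] add [evnpj] -> 7 lines: eczfd gdnih evnpj xtb cht yex eoazl
Hunk 2: at line 4 remove [cht,yex] add [qmrgu,des] -> 7 lines: eczfd gdnih evnpj xtb qmrgu des eoazl
Hunk 3: at line 1 remove [evnpj] add [ikxq,qwyi,eud] -> 9 lines: eczfd gdnih ikxq qwyi eud xtb qmrgu des eoazl
Hunk 4: at line 1 remove [ikxq,qwyi] add [zss,wtqmu,uduxi] -> 10 lines: eczfd gdnih zss wtqmu uduxi eud xtb qmrgu des eoazl
Hunk 5: at line 5 remove [xtb] add [smhn] -> 10 lines: eczfd gdnih zss wtqmu uduxi eud smhn qmrgu des eoazl
Hunk 6: at line 5 remove [eud,smhn] add [mrz,gri] -> 10 lines: eczfd gdnih zss wtqmu uduxi mrz gri qmrgu des eoazl
Final line 9: des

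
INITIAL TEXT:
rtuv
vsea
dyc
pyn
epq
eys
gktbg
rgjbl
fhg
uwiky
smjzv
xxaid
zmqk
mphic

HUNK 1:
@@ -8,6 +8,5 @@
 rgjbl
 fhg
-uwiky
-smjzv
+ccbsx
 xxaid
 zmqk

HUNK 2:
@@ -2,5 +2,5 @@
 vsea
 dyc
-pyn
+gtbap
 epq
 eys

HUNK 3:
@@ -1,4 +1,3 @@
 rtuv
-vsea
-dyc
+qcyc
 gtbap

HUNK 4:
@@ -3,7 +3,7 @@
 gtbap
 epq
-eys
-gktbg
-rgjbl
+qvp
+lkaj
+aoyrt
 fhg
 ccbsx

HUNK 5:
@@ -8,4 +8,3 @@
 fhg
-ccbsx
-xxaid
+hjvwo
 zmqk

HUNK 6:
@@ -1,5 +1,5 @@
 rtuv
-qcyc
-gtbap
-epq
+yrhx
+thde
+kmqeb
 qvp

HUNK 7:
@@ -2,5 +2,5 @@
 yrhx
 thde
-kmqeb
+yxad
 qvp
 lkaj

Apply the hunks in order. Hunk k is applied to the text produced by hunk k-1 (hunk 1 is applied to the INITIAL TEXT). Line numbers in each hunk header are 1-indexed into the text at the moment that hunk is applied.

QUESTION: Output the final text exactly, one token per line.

Hunk 1: at line 8 remove [uwiky,smjzv] add [ccbsx] -> 13 lines: rtuv vsea dyc pyn epq eys gktbg rgjbl fhg ccbsx xxaid zmqk mphic
Hunk 2: at line 2 remove [pyn] add [gtbap] -> 13 lines: rtuv vsea dyc gtbap epq eys gktbg rgjbl fhg ccbsx xxaid zmqk mphic
Hunk 3: at line 1 remove [vsea,dyc] add [qcyc] -> 12 lines: rtuv qcyc gtbap epq eys gktbg rgjbl fhg ccbsx xxaid zmqk mphic
Hunk 4: at line 3 remove [eys,gktbg,rgjbl] add [qvp,lkaj,aoyrt] -> 12 lines: rtuv qcyc gtbap epq qvp lkaj aoyrt fhg ccbsx xxaid zmqk mphic
Hunk 5: at line 8 remove [ccbsx,xxaid] add [hjvwo] -> 11 lines: rtuv qcyc gtbap epq qvp lkaj aoyrt fhg hjvwo zmqk mphic
Hunk 6: at line 1 remove [qcyc,gtbap,epq] add [yrhx,thde,kmqeb] -> 11 lines: rtuv yrhx thde kmqeb qvp lkaj aoyrt fhg hjvwo zmqk mphic
Hunk 7: at line 2 remove [kmqeb] add [yxad] -> 11 lines: rtuv yrhx thde yxad qvp lkaj aoyrt fhg hjvwo zmqk mphic

Answer: rtuv
yrhx
thde
yxad
qvp
lkaj
aoyrt
fhg
hjvwo
zmqk
mphic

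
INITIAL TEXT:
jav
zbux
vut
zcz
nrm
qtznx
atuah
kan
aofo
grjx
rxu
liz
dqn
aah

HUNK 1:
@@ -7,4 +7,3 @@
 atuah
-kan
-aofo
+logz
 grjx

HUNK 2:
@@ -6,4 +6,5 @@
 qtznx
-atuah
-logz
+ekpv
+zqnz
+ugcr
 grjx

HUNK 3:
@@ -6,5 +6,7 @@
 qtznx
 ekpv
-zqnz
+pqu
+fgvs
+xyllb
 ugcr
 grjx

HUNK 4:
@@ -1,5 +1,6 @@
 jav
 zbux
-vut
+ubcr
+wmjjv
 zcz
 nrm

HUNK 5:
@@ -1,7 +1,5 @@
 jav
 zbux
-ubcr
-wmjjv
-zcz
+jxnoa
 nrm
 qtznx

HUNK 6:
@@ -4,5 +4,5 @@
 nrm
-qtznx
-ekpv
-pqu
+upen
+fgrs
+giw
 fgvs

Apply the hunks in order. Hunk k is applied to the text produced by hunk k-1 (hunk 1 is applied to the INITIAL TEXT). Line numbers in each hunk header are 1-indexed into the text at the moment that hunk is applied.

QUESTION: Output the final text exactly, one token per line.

Hunk 1: at line 7 remove [kan,aofo] add [logz] -> 13 lines: jav zbux vut zcz nrm qtznx atuah logz grjx rxu liz dqn aah
Hunk 2: at line 6 remove [atuah,logz] add [ekpv,zqnz,ugcr] -> 14 lines: jav zbux vut zcz nrm qtznx ekpv zqnz ugcr grjx rxu liz dqn aah
Hunk 3: at line 6 remove [zqnz] add [pqu,fgvs,xyllb] -> 16 lines: jav zbux vut zcz nrm qtznx ekpv pqu fgvs xyllb ugcr grjx rxu liz dqn aah
Hunk 4: at line 1 remove [vut] add [ubcr,wmjjv] -> 17 lines: jav zbux ubcr wmjjv zcz nrm qtznx ekpv pqu fgvs xyllb ugcr grjx rxu liz dqn aah
Hunk 5: at line 1 remove [ubcr,wmjjv,zcz] add [jxnoa] -> 15 lines: jav zbux jxnoa nrm qtznx ekpv pqu fgvs xyllb ugcr grjx rxu liz dqn aah
Hunk 6: at line 4 remove [qtznx,ekpv,pqu] add [upen,fgrs,giw] -> 15 lines: jav zbux jxnoa nrm upen fgrs giw fgvs xyllb ugcr grjx rxu liz dqn aah

Answer: jav
zbux
jxnoa
nrm
upen
fgrs
giw
fgvs
xyllb
ugcr
grjx
rxu
liz
dqn
aah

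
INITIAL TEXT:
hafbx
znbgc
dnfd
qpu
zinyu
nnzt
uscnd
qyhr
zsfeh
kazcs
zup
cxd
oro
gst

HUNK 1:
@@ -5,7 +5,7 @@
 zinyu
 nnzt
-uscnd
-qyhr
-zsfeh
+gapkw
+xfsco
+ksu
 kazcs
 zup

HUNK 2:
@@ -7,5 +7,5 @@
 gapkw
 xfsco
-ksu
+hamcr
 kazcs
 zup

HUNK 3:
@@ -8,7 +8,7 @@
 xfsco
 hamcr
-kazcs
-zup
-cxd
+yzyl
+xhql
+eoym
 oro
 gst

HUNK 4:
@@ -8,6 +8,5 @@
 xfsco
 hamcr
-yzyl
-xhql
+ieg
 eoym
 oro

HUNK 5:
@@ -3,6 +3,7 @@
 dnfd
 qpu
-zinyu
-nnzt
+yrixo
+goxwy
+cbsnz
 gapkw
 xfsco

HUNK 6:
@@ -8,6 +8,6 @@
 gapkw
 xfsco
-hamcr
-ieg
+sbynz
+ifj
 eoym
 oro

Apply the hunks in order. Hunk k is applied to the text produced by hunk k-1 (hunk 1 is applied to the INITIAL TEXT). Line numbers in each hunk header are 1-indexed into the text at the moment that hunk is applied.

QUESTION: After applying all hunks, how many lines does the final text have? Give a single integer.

Hunk 1: at line 5 remove [uscnd,qyhr,zsfeh] add [gapkw,xfsco,ksu] -> 14 lines: hafbx znbgc dnfd qpu zinyu nnzt gapkw xfsco ksu kazcs zup cxd oro gst
Hunk 2: at line 7 remove [ksu] add [hamcr] -> 14 lines: hafbx znbgc dnfd qpu zinyu nnzt gapkw xfsco hamcr kazcs zup cxd oro gst
Hunk 3: at line 8 remove [kazcs,zup,cxd] add [yzyl,xhql,eoym] -> 14 lines: hafbx znbgc dnfd qpu zinyu nnzt gapkw xfsco hamcr yzyl xhql eoym oro gst
Hunk 4: at line 8 remove [yzyl,xhql] add [ieg] -> 13 lines: hafbx znbgc dnfd qpu zinyu nnzt gapkw xfsco hamcr ieg eoym oro gst
Hunk 5: at line 3 remove [zinyu,nnzt] add [yrixo,goxwy,cbsnz] -> 14 lines: hafbx znbgc dnfd qpu yrixo goxwy cbsnz gapkw xfsco hamcr ieg eoym oro gst
Hunk 6: at line 8 remove [hamcr,ieg] add [sbynz,ifj] -> 14 lines: hafbx znbgc dnfd qpu yrixo goxwy cbsnz gapkw xfsco sbynz ifj eoym oro gst
Final line count: 14

Answer: 14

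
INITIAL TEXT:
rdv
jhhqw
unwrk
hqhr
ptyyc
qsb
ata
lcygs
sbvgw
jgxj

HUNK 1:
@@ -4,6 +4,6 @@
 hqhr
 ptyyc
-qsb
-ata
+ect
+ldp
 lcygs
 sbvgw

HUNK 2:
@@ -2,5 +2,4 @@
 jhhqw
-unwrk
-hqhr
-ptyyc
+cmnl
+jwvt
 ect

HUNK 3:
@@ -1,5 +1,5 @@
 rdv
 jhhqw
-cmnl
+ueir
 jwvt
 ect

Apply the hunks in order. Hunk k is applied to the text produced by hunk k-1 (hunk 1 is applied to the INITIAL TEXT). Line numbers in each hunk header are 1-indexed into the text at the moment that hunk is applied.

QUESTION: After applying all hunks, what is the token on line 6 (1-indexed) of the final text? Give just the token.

Answer: ldp

Derivation:
Hunk 1: at line 4 remove [qsb,ata] add [ect,ldp] -> 10 lines: rdv jhhqw unwrk hqhr ptyyc ect ldp lcygs sbvgw jgxj
Hunk 2: at line 2 remove [unwrk,hqhr,ptyyc] add [cmnl,jwvt] -> 9 lines: rdv jhhqw cmnl jwvt ect ldp lcygs sbvgw jgxj
Hunk 3: at line 1 remove [cmnl] add [ueir] -> 9 lines: rdv jhhqw ueir jwvt ect ldp lcygs sbvgw jgxj
Final line 6: ldp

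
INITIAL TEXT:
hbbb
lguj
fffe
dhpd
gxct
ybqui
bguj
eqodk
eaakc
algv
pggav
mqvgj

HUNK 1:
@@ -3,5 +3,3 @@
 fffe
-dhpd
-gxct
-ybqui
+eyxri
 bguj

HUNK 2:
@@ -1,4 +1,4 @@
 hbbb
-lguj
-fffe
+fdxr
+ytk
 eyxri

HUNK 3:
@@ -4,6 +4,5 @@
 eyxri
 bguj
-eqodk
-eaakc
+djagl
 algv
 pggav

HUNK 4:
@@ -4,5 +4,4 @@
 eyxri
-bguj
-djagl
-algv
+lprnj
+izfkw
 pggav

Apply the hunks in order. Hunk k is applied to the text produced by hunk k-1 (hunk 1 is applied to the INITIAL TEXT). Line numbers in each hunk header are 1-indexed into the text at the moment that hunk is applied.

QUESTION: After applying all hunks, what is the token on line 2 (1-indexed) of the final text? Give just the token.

Hunk 1: at line 3 remove [dhpd,gxct,ybqui] add [eyxri] -> 10 lines: hbbb lguj fffe eyxri bguj eqodk eaakc algv pggav mqvgj
Hunk 2: at line 1 remove [lguj,fffe] add [fdxr,ytk] -> 10 lines: hbbb fdxr ytk eyxri bguj eqodk eaakc algv pggav mqvgj
Hunk 3: at line 4 remove [eqodk,eaakc] add [djagl] -> 9 lines: hbbb fdxr ytk eyxri bguj djagl algv pggav mqvgj
Hunk 4: at line 4 remove [bguj,djagl,algv] add [lprnj,izfkw] -> 8 lines: hbbb fdxr ytk eyxri lprnj izfkw pggav mqvgj
Final line 2: fdxr

Answer: fdxr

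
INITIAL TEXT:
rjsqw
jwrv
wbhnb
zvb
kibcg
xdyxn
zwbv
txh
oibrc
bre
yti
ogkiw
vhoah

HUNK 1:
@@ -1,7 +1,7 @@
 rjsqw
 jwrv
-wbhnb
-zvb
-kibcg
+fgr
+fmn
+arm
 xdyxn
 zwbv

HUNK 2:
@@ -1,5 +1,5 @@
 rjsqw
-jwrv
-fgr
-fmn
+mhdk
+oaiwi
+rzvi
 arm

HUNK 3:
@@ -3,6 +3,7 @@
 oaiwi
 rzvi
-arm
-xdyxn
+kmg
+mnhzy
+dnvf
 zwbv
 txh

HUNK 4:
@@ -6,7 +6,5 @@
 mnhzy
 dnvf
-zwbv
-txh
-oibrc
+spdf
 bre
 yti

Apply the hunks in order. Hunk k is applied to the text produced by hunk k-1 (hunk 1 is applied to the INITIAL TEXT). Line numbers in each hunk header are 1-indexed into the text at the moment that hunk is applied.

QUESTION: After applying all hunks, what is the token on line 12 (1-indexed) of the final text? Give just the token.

Answer: vhoah

Derivation:
Hunk 1: at line 1 remove [wbhnb,zvb,kibcg] add [fgr,fmn,arm] -> 13 lines: rjsqw jwrv fgr fmn arm xdyxn zwbv txh oibrc bre yti ogkiw vhoah
Hunk 2: at line 1 remove [jwrv,fgr,fmn] add [mhdk,oaiwi,rzvi] -> 13 lines: rjsqw mhdk oaiwi rzvi arm xdyxn zwbv txh oibrc bre yti ogkiw vhoah
Hunk 3: at line 3 remove [arm,xdyxn] add [kmg,mnhzy,dnvf] -> 14 lines: rjsqw mhdk oaiwi rzvi kmg mnhzy dnvf zwbv txh oibrc bre yti ogkiw vhoah
Hunk 4: at line 6 remove [zwbv,txh,oibrc] add [spdf] -> 12 lines: rjsqw mhdk oaiwi rzvi kmg mnhzy dnvf spdf bre yti ogkiw vhoah
Final line 12: vhoah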